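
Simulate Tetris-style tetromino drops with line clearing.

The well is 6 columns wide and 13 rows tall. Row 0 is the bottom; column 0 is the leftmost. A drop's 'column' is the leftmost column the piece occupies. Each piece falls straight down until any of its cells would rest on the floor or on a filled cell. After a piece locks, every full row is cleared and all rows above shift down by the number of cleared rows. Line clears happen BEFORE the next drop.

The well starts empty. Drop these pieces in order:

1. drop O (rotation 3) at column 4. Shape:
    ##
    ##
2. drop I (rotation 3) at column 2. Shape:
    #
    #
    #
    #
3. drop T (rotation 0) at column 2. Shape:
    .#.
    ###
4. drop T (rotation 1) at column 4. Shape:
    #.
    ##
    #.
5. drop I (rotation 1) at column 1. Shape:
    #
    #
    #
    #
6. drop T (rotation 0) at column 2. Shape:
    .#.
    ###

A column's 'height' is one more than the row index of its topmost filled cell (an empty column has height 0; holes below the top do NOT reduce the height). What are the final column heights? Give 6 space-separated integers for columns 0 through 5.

Drop 1: O rot3 at col 4 lands with bottom-row=0; cleared 0 line(s) (total 0); column heights now [0 0 0 0 2 2], max=2
Drop 2: I rot3 at col 2 lands with bottom-row=0; cleared 0 line(s) (total 0); column heights now [0 0 4 0 2 2], max=4
Drop 3: T rot0 at col 2 lands with bottom-row=4; cleared 0 line(s) (total 0); column heights now [0 0 5 6 5 2], max=6
Drop 4: T rot1 at col 4 lands with bottom-row=5; cleared 0 line(s) (total 0); column heights now [0 0 5 6 8 7], max=8
Drop 5: I rot1 at col 1 lands with bottom-row=0; cleared 0 line(s) (total 0); column heights now [0 4 5 6 8 7], max=8
Drop 6: T rot0 at col 2 lands with bottom-row=8; cleared 0 line(s) (total 0); column heights now [0 4 9 10 9 7], max=10

Answer: 0 4 9 10 9 7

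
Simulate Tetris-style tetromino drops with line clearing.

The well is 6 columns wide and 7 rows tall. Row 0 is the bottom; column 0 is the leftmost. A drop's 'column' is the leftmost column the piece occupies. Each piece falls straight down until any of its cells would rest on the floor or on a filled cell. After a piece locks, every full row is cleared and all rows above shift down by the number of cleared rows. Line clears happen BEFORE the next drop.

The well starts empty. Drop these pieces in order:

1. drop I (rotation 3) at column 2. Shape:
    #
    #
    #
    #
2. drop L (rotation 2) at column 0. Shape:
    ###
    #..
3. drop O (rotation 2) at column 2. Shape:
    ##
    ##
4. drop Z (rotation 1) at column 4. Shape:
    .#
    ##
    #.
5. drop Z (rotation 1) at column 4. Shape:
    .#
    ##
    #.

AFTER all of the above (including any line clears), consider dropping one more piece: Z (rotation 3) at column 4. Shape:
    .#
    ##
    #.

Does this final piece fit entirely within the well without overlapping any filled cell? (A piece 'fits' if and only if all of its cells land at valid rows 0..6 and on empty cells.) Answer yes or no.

Answer: yes

Derivation:
Drop 1: I rot3 at col 2 lands with bottom-row=0; cleared 0 line(s) (total 0); column heights now [0 0 4 0 0 0], max=4
Drop 2: L rot2 at col 0 lands with bottom-row=3; cleared 0 line(s) (total 0); column heights now [5 5 5 0 0 0], max=5
Drop 3: O rot2 at col 2 lands with bottom-row=5; cleared 0 line(s) (total 0); column heights now [5 5 7 7 0 0], max=7
Drop 4: Z rot1 at col 4 lands with bottom-row=0; cleared 0 line(s) (total 0); column heights now [5 5 7 7 2 3], max=7
Drop 5: Z rot1 at col 4 lands with bottom-row=2; cleared 0 line(s) (total 0); column heights now [5 5 7 7 4 5], max=7
Test piece Z rot3 at col 4 (width 2): heights before test = [5 5 7 7 4 5]; fits = True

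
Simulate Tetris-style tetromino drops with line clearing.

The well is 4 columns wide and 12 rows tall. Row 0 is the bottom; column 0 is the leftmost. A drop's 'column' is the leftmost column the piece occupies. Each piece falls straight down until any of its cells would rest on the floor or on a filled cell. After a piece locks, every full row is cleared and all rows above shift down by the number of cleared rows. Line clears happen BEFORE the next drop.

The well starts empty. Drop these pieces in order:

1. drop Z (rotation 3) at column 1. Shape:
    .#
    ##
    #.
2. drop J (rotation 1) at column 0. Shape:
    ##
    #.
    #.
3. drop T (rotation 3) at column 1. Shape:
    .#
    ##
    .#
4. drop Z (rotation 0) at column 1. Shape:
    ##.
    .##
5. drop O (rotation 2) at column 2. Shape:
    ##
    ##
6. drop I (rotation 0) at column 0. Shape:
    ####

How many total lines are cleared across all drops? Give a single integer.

Drop 1: Z rot3 at col 1 lands with bottom-row=0; cleared 0 line(s) (total 0); column heights now [0 2 3 0], max=3
Drop 2: J rot1 at col 0 lands with bottom-row=0; cleared 0 line(s) (total 0); column heights now [3 3 3 0], max=3
Drop 3: T rot3 at col 1 lands with bottom-row=3; cleared 0 line(s) (total 0); column heights now [3 5 6 0], max=6
Drop 4: Z rot0 at col 1 lands with bottom-row=6; cleared 0 line(s) (total 0); column heights now [3 8 8 7], max=8
Drop 5: O rot2 at col 2 lands with bottom-row=8; cleared 0 line(s) (total 0); column heights now [3 8 10 10], max=10
Drop 6: I rot0 at col 0 lands with bottom-row=10; cleared 1 line(s) (total 1); column heights now [3 8 10 10], max=10

Answer: 1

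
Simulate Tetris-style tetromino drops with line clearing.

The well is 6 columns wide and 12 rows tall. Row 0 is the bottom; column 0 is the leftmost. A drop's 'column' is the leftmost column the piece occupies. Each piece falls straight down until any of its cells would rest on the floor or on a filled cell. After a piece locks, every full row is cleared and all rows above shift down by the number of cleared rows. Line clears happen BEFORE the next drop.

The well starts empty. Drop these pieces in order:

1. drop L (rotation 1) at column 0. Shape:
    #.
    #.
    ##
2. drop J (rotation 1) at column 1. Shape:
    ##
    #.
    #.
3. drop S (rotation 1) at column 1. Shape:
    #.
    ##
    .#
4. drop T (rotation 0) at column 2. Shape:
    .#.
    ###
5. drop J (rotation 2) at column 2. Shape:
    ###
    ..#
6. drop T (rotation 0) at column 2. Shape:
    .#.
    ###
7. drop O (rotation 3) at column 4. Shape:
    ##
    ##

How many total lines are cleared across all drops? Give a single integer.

Answer: 0

Derivation:
Drop 1: L rot1 at col 0 lands with bottom-row=0; cleared 0 line(s) (total 0); column heights now [3 1 0 0 0 0], max=3
Drop 2: J rot1 at col 1 lands with bottom-row=1; cleared 0 line(s) (total 0); column heights now [3 4 4 0 0 0], max=4
Drop 3: S rot1 at col 1 lands with bottom-row=4; cleared 0 line(s) (total 0); column heights now [3 7 6 0 0 0], max=7
Drop 4: T rot0 at col 2 lands with bottom-row=6; cleared 0 line(s) (total 0); column heights now [3 7 7 8 7 0], max=8
Drop 5: J rot2 at col 2 lands with bottom-row=7; cleared 0 line(s) (total 0); column heights now [3 7 9 9 9 0], max=9
Drop 6: T rot0 at col 2 lands with bottom-row=9; cleared 0 line(s) (total 0); column heights now [3 7 10 11 10 0], max=11
Drop 7: O rot3 at col 4 lands with bottom-row=10; cleared 0 line(s) (total 0); column heights now [3 7 10 11 12 12], max=12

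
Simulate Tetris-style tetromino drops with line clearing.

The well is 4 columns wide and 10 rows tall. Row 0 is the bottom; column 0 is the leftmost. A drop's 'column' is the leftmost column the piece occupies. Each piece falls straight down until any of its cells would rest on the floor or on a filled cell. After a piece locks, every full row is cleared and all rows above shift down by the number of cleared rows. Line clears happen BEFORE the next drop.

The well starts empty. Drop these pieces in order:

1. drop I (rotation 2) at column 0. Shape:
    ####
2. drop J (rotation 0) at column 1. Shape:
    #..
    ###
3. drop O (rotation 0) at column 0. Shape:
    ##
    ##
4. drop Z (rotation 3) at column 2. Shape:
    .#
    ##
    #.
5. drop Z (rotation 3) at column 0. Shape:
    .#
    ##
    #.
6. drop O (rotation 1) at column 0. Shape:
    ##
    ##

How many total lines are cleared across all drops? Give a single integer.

Drop 1: I rot2 at col 0 lands with bottom-row=0; cleared 1 line(s) (total 1); column heights now [0 0 0 0], max=0
Drop 2: J rot0 at col 1 lands with bottom-row=0; cleared 0 line(s) (total 1); column heights now [0 2 1 1], max=2
Drop 3: O rot0 at col 0 lands with bottom-row=2; cleared 0 line(s) (total 1); column heights now [4 4 1 1], max=4
Drop 4: Z rot3 at col 2 lands with bottom-row=1; cleared 1 line(s) (total 2); column heights now [3 3 2 3], max=3
Drop 5: Z rot3 at col 0 lands with bottom-row=3; cleared 0 line(s) (total 2); column heights now [5 6 2 3], max=6
Drop 6: O rot1 at col 0 lands with bottom-row=6; cleared 0 line(s) (total 2); column heights now [8 8 2 3], max=8

Answer: 2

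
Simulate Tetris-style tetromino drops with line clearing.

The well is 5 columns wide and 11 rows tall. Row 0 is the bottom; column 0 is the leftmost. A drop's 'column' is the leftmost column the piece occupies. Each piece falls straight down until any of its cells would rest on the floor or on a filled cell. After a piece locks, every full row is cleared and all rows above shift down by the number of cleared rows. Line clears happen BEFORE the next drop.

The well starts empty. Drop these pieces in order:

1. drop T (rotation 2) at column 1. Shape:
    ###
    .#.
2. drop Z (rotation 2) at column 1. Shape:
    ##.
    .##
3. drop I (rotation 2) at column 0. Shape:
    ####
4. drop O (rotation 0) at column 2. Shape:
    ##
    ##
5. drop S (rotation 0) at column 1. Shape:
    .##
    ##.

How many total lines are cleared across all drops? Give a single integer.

Answer: 0

Derivation:
Drop 1: T rot2 at col 1 lands with bottom-row=0; cleared 0 line(s) (total 0); column heights now [0 2 2 2 0], max=2
Drop 2: Z rot2 at col 1 lands with bottom-row=2; cleared 0 line(s) (total 0); column heights now [0 4 4 3 0], max=4
Drop 3: I rot2 at col 0 lands with bottom-row=4; cleared 0 line(s) (total 0); column heights now [5 5 5 5 0], max=5
Drop 4: O rot0 at col 2 lands with bottom-row=5; cleared 0 line(s) (total 0); column heights now [5 5 7 7 0], max=7
Drop 5: S rot0 at col 1 lands with bottom-row=7; cleared 0 line(s) (total 0); column heights now [5 8 9 9 0], max=9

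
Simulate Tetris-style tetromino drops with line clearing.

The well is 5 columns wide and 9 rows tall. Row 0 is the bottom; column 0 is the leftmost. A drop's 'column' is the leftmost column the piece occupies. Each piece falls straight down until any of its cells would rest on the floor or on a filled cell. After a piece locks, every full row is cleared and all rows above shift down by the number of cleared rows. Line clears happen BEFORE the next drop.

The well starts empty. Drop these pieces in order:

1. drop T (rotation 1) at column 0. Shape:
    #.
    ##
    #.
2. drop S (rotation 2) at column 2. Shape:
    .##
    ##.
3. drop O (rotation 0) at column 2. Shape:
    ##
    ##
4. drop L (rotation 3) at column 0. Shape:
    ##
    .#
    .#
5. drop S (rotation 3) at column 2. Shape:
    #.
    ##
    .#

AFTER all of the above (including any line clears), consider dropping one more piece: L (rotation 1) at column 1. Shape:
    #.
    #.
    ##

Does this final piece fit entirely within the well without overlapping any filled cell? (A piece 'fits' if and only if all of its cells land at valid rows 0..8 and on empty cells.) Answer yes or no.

Answer: no

Derivation:
Drop 1: T rot1 at col 0 lands with bottom-row=0; cleared 0 line(s) (total 0); column heights now [3 2 0 0 0], max=3
Drop 2: S rot2 at col 2 lands with bottom-row=0; cleared 0 line(s) (total 0); column heights now [3 2 1 2 2], max=3
Drop 3: O rot0 at col 2 lands with bottom-row=2; cleared 0 line(s) (total 0); column heights now [3 2 4 4 2], max=4
Drop 4: L rot3 at col 0 lands with bottom-row=2; cleared 0 line(s) (total 0); column heights now [5 5 4 4 2], max=5
Drop 5: S rot3 at col 2 lands with bottom-row=4; cleared 0 line(s) (total 0); column heights now [5 5 7 6 2], max=7
Test piece L rot1 at col 1 (width 2): heights before test = [5 5 7 6 2]; fits = False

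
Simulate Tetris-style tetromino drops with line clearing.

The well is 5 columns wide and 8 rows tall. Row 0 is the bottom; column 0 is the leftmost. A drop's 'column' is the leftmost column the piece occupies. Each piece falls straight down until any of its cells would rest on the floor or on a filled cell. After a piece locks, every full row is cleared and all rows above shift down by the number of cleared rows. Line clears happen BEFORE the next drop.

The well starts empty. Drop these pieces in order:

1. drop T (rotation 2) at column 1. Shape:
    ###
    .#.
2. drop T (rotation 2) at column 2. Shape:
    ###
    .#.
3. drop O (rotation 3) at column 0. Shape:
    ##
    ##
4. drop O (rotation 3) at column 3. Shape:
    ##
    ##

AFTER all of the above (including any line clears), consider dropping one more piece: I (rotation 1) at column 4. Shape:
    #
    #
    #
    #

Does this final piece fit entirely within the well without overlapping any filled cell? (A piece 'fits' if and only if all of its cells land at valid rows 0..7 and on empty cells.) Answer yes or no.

Answer: no

Derivation:
Drop 1: T rot2 at col 1 lands with bottom-row=0; cleared 0 line(s) (total 0); column heights now [0 2 2 2 0], max=2
Drop 2: T rot2 at col 2 lands with bottom-row=2; cleared 0 line(s) (total 0); column heights now [0 2 4 4 4], max=4
Drop 3: O rot3 at col 0 lands with bottom-row=2; cleared 1 line(s) (total 1); column heights now [3 3 2 3 0], max=3
Drop 4: O rot3 at col 3 lands with bottom-row=3; cleared 0 line(s) (total 1); column heights now [3 3 2 5 5], max=5
Test piece I rot1 at col 4 (width 1): heights before test = [3 3 2 5 5]; fits = False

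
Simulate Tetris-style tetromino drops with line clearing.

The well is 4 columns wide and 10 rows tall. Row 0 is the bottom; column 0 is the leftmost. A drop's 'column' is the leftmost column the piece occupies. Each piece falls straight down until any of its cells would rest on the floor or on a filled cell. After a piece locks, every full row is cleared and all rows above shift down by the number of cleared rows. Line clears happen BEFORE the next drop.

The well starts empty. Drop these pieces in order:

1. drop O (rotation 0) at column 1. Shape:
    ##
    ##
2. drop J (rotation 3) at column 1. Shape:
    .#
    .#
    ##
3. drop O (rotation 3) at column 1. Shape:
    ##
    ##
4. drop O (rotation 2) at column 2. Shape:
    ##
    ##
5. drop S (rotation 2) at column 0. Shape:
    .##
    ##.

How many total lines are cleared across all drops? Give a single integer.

Answer: 1

Derivation:
Drop 1: O rot0 at col 1 lands with bottom-row=0; cleared 0 line(s) (total 0); column heights now [0 2 2 0], max=2
Drop 2: J rot3 at col 1 lands with bottom-row=2; cleared 0 line(s) (total 0); column heights now [0 3 5 0], max=5
Drop 3: O rot3 at col 1 lands with bottom-row=5; cleared 0 line(s) (total 0); column heights now [0 7 7 0], max=7
Drop 4: O rot2 at col 2 lands with bottom-row=7; cleared 0 line(s) (total 0); column heights now [0 7 9 9], max=9
Drop 5: S rot2 at col 0 lands with bottom-row=8; cleared 1 line(s) (total 1); column heights now [0 9 9 8], max=9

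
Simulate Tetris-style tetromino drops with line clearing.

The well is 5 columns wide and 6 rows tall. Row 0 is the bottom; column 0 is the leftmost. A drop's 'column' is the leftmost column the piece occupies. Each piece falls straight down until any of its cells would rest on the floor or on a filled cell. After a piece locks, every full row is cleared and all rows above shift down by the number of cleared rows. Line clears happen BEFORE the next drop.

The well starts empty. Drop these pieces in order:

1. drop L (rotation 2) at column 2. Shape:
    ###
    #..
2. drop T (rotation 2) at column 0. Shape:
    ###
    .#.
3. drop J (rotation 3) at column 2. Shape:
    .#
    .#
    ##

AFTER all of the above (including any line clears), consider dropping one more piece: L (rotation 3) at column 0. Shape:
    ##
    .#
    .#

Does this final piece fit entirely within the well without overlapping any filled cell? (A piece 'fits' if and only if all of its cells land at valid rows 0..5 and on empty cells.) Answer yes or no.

Answer: yes

Derivation:
Drop 1: L rot2 at col 2 lands with bottom-row=0; cleared 0 line(s) (total 0); column heights now [0 0 2 2 2], max=2
Drop 2: T rot2 at col 0 lands with bottom-row=1; cleared 0 line(s) (total 0); column heights now [3 3 3 2 2], max=3
Drop 3: J rot3 at col 2 lands with bottom-row=3; cleared 0 line(s) (total 0); column heights now [3 3 4 6 2], max=6
Test piece L rot3 at col 0 (width 2): heights before test = [3 3 4 6 2]; fits = True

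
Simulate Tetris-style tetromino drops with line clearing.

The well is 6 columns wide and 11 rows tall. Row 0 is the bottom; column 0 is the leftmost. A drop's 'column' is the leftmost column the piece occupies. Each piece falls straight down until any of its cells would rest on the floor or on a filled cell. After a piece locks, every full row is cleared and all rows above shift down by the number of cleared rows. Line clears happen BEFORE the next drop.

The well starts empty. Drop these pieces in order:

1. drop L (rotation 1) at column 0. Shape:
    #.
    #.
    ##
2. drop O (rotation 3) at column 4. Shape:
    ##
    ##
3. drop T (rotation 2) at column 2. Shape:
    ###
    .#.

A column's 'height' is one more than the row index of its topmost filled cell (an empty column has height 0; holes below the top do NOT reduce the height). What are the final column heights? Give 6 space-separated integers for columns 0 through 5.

Answer: 3 1 3 3 3 2

Derivation:
Drop 1: L rot1 at col 0 lands with bottom-row=0; cleared 0 line(s) (total 0); column heights now [3 1 0 0 0 0], max=3
Drop 2: O rot3 at col 4 lands with bottom-row=0; cleared 0 line(s) (total 0); column heights now [3 1 0 0 2 2], max=3
Drop 3: T rot2 at col 2 lands with bottom-row=1; cleared 0 line(s) (total 0); column heights now [3 1 3 3 3 2], max=3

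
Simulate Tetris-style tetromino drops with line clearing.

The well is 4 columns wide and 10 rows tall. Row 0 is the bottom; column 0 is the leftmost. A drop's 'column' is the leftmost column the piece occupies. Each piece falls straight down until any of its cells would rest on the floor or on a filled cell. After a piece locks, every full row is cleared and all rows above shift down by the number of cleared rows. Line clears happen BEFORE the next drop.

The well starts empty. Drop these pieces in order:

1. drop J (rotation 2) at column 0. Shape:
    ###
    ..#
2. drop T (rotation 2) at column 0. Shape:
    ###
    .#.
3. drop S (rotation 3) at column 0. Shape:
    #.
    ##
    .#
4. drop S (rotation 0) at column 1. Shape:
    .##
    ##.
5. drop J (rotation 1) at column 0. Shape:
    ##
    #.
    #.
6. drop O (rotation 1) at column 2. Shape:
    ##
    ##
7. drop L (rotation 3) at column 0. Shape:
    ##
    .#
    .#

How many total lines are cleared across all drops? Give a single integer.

Drop 1: J rot2 at col 0 lands with bottom-row=0; cleared 0 line(s) (total 0); column heights now [2 2 2 0], max=2
Drop 2: T rot2 at col 0 lands with bottom-row=2; cleared 0 line(s) (total 0); column heights now [4 4 4 0], max=4
Drop 3: S rot3 at col 0 lands with bottom-row=4; cleared 0 line(s) (total 0); column heights now [7 6 4 0], max=7
Drop 4: S rot0 at col 1 lands with bottom-row=6; cleared 0 line(s) (total 0); column heights now [7 7 8 8], max=8
Drop 5: J rot1 at col 0 lands with bottom-row=7; cleared 0 line(s) (total 0); column heights now [10 10 8 8], max=10
Drop 6: O rot1 at col 2 lands with bottom-row=8; cleared 1 line(s) (total 1); column heights now [9 7 9 9], max=9
Drop 7: L rot3 at col 0 lands with bottom-row=7; cleared 2 line(s) (total 3); column heights now [8 8 7 0], max=8

Answer: 3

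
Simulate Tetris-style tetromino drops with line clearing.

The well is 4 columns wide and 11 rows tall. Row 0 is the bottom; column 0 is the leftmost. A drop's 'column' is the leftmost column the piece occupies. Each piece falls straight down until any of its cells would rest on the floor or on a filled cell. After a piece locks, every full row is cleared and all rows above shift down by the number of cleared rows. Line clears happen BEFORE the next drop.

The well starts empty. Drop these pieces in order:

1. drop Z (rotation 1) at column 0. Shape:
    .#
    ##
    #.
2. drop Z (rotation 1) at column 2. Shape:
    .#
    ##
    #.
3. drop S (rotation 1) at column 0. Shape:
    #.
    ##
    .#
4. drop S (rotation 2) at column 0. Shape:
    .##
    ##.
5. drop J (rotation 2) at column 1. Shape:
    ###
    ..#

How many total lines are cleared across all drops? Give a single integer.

Drop 1: Z rot1 at col 0 lands with bottom-row=0; cleared 0 line(s) (total 0); column heights now [2 3 0 0], max=3
Drop 2: Z rot1 at col 2 lands with bottom-row=0; cleared 1 line(s) (total 1); column heights now [1 2 1 2], max=2
Drop 3: S rot1 at col 0 lands with bottom-row=2; cleared 0 line(s) (total 1); column heights now [5 4 1 2], max=5
Drop 4: S rot2 at col 0 lands with bottom-row=5; cleared 0 line(s) (total 1); column heights now [6 7 7 2], max=7
Drop 5: J rot2 at col 1 lands with bottom-row=6; cleared 0 line(s) (total 1); column heights now [6 8 8 8], max=8

Answer: 1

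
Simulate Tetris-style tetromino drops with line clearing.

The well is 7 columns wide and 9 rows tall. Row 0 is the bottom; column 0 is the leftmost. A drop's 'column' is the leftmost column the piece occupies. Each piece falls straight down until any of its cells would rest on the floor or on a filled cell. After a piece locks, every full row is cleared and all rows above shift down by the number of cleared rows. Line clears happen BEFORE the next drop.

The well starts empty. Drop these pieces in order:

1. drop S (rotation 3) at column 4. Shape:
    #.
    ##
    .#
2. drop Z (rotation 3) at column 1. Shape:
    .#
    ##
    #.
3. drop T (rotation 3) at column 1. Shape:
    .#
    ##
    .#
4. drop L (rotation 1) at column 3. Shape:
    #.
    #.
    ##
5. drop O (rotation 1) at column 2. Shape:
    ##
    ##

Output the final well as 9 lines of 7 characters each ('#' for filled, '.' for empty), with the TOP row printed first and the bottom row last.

Answer: .......
..##...
..##...
..##...
.###...
..###..
..#.#..
.##.##.
.#...#.

Derivation:
Drop 1: S rot3 at col 4 lands with bottom-row=0; cleared 0 line(s) (total 0); column heights now [0 0 0 0 3 2 0], max=3
Drop 2: Z rot3 at col 1 lands with bottom-row=0; cleared 0 line(s) (total 0); column heights now [0 2 3 0 3 2 0], max=3
Drop 3: T rot3 at col 1 lands with bottom-row=3; cleared 0 line(s) (total 0); column heights now [0 5 6 0 3 2 0], max=6
Drop 4: L rot1 at col 3 lands with bottom-row=3; cleared 0 line(s) (total 0); column heights now [0 5 6 6 4 2 0], max=6
Drop 5: O rot1 at col 2 lands with bottom-row=6; cleared 0 line(s) (total 0); column heights now [0 5 8 8 4 2 0], max=8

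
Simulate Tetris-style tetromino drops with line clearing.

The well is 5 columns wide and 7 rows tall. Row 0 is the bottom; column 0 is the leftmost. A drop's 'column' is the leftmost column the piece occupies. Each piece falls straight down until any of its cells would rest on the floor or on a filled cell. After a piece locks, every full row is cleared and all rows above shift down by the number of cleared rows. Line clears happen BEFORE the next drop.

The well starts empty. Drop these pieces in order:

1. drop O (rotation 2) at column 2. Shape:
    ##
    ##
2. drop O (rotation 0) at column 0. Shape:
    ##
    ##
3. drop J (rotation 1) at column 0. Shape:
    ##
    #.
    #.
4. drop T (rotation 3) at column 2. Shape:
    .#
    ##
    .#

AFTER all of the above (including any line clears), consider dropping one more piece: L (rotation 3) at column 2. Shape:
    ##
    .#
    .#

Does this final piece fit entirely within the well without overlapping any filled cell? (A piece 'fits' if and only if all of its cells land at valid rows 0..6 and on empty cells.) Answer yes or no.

Drop 1: O rot2 at col 2 lands with bottom-row=0; cleared 0 line(s) (total 0); column heights now [0 0 2 2 0], max=2
Drop 2: O rot0 at col 0 lands with bottom-row=0; cleared 0 line(s) (total 0); column heights now [2 2 2 2 0], max=2
Drop 3: J rot1 at col 0 lands with bottom-row=2; cleared 0 line(s) (total 0); column heights now [5 5 2 2 0], max=5
Drop 4: T rot3 at col 2 lands with bottom-row=2; cleared 0 line(s) (total 0); column heights now [5 5 4 5 0], max=5
Test piece L rot3 at col 2 (width 2): heights before test = [5 5 4 5 0]; fits = False

Answer: no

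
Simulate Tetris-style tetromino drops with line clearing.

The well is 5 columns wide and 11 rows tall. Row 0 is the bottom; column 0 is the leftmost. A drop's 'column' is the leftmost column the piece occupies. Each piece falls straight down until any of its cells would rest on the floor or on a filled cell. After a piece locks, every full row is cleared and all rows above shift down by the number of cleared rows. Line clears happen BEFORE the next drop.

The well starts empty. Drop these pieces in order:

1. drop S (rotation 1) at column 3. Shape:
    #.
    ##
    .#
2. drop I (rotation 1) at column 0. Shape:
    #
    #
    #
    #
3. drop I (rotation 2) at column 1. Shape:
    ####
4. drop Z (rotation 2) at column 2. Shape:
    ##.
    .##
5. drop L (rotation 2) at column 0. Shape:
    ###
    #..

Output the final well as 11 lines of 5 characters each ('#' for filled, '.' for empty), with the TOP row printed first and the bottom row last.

Drop 1: S rot1 at col 3 lands with bottom-row=0; cleared 0 line(s) (total 0); column heights now [0 0 0 3 2], max=3
Drop 2: I rot1 at col 0 lands with bottom-row=0; cleared 0 line(s) (total 0); column heights now [4 0 0 3 2], max=4
Drop 3: I rot2 at col 1 lands with bottom-row=3; cleared 1 line(s) (total 1); column heights now [3 0 0 3 2], max=3
Drop 4: Z rot2 at col 2 lands with bottom-row=3; cleared 0 line(s) (total 1); column heights now [3 0 5 5 4], max=5
Drop 5: L rot2 at col 0 lands with bottom-row=4; cleared 0 line(s) (total 1); column heights now [6 6 6 5 4], max=6

Answer: .....
.....
.....
.....
.....
###..
#.##.
...##
#..#.
#..##
#...#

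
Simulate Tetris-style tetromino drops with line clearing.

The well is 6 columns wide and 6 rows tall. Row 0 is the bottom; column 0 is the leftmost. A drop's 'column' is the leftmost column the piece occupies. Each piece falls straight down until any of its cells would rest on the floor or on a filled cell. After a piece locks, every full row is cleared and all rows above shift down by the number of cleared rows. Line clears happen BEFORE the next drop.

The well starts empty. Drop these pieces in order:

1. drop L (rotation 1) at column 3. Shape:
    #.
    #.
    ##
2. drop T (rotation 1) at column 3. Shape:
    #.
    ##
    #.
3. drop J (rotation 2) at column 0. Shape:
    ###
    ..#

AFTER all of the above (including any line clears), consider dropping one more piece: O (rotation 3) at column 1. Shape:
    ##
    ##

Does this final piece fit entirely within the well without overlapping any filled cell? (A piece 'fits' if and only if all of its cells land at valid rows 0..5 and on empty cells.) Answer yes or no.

Answer: yes

Derivation:
Drop 1: L rot1 at col 3 lands with bottom-row=0; cleared 0 line(s) (total 0); column heights now [0 0 0 3 1 0], max=3
Drop 2: T rot1 at col 3 lands with bottom-row=3; cleared 0 line(s) (total 0); column heights now [0 0 0 6 5 0], max=6
Drop 3: J rot2 at col 0 lands with bottom-row=0; cleared 0 line(s) (total 0); column heights now [2 2 2 6 5 0], max=6
Test piece O rot3 at col 1 (width 2): heights before test = [2 2 2 6 5 0]; fits = True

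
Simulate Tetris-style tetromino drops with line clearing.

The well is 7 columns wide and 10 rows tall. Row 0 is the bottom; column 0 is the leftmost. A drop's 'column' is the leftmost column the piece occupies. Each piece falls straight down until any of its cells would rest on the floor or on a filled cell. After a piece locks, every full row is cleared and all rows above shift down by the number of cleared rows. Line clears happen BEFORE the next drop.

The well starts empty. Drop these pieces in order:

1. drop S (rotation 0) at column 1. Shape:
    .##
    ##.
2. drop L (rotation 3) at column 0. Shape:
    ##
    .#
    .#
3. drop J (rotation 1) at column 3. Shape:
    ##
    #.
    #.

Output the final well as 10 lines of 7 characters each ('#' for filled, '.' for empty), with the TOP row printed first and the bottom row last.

Answer: .......
.......
.......
.......
.......
...##..
##.#...
.#.#...
.###...
.##....

Derivation:
Drop 1: S rot0 at col 1 lands with bottom-row=0; cleared 0 line(s) (total 0); column heights now [0 1 2 2 0 0 0], max=2
Drop 2: L rot3 at col 0 lands with bottom-row=1; cleared 0 line(s) (total 0); column heights now [4 4 2 2 0 0 0], max=4
Drop 3: J rot1 at col 3 lands with bottom-row=2; cleared 0 line(s) (total 0); column heights now [4 4 2 5 5 0 0], max=5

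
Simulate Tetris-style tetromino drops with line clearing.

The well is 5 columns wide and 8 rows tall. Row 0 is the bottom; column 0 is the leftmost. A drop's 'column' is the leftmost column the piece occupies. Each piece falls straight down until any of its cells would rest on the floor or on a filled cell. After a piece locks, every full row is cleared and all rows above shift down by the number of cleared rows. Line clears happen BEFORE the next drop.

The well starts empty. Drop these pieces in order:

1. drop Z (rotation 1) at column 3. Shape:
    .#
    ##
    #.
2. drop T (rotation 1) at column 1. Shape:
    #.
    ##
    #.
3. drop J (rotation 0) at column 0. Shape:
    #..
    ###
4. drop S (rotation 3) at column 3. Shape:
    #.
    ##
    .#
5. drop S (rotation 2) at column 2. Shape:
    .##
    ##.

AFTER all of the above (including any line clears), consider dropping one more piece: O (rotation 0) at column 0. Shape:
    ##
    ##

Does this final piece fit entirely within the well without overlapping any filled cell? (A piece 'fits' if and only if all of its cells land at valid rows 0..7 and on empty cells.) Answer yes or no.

Answer: yes

Derivation:
Drop 1: Z rot1 at col 3 lands with bottom-row=0; cleared 0 line(s) (total 0); column heights now [0 0 0 2 3], max=3
Drop 2: T rot1 at col 1 lands with bottom-row=0; cleared 0 line(s) (total 0); column heights now [0 3 2 2 3], max=3
Drop 3: J rot0 at col 0 lands with bottom-row=3; cleared 0 line(s) (total 0); column heights now [5 4 4 2 3], max=5
Drop 4: S rot3 at col 3 lands with bottom-row=3; cleared 0 line(s) (total 0); column heights now [5 4 4 6 5], max=6
Drop 5: S rot2 at col 2 lands with bottom-row=6; cleared 0 line(s) (total 0); column heights now [5 4 7 8 8], max=8
Test piece O rot0 at col 0 (width 2): heights before test = [5 4 7 8 8]; fits = True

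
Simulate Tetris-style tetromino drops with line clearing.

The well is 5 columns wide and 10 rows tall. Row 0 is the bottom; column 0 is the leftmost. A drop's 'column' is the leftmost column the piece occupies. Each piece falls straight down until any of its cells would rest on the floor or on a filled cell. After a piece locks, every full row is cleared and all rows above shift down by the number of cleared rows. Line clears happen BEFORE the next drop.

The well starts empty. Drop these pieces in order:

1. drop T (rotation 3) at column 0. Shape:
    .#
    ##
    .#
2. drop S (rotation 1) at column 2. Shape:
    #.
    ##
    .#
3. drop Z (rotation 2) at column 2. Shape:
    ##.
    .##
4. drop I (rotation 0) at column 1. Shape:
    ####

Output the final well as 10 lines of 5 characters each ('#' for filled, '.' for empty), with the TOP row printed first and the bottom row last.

Answer: .....
.....
.....
.....
.....
.####
..##.
.####
####.
.#.#.

Derivation:
Drop 1: T rot3 at col 0 lands with bottom-row=0; cleared 0 line(s) (total 0); column heights now [2 3 0 0 0], max=3
Drop 2: S rot1 at col 2 lands with bottom-row=0; cleared 0 line(s) (total 0); column heights now [2 3 3 2 0], max=3
Drop 3: Z rot2 at col 2 lands with bottom-row=2; cleared 0 line(s) (total 0); column heights now [2 3 4 4 3], max=4
Drop 4: I rot0 at col 1 lands with bottom-row=4; cleared 0 line(s) (total 0); column heights now [2 5 5 5 5], max=5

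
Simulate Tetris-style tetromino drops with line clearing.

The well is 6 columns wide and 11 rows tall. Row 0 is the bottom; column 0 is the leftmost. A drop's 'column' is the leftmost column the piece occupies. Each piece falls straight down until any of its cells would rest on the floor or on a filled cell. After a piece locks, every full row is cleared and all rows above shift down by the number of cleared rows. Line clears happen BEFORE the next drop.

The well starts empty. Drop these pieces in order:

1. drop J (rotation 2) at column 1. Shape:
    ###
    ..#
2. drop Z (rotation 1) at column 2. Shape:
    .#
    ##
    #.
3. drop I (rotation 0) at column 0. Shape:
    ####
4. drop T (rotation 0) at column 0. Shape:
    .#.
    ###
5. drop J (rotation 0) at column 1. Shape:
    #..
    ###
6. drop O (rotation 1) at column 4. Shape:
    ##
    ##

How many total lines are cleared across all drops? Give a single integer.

Drop 1: J rot2 at col 1 lands with bottom-row=0; cleared 0 line(s) (total 0); column heights now [0 2 2 2 0 0], max=2
Drop 2: Z rot1 at col 2 lands with bottom-row=2; cleared 0 line(s) (total 0); column heights now [0 2 4 5 0 0], max=5
Drop 3: I rot0 at col 0 lands with bottom-row=5; cleared 0 line(s) (total 0); column heights now [6 6 6 6 0 0], max=6
Drop 4: T rot0 at col 0 lands with bottom-row=6; cleared 0 line(s) (total 0); column heights now [7 8 7 6 0 0], max=8
Drop 5: J rot0 at col 1 lands with bottom-row=8; cleared 0 line(s) (total 0); column heights now [7 10 9 9 0 0], max=10
Drop 6: O rot1 at col 4 lands with bottom-row=0; cleared 0 line(s) (total 0); column heights now [7 10 9 9 2 2], max=10

Answer: 0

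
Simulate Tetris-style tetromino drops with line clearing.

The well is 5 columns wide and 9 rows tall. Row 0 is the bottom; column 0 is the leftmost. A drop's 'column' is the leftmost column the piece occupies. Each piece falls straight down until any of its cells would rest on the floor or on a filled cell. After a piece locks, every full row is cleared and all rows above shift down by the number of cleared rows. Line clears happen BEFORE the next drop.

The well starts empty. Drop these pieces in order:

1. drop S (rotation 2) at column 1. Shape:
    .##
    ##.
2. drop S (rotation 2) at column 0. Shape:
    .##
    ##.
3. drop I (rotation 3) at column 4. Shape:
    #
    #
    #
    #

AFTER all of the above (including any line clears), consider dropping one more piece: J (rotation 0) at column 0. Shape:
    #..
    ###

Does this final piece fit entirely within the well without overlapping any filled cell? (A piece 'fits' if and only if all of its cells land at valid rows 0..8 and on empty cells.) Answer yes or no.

Drop 1: S rot2 at col 1 lands with bottom-row=0; cleared 0 line(s) (total 0); column heights now [0 1 2 2 0], max=2
Drop 2: S rot2 at col 0 lands with bottom-row=1; cleared 0 line(s) (total 0); column heights now [2 3 3 2 0], max=3
Drop 3: I rot3 at col 4 lands with bottom-row=0; cleared 1 line(s) (total 1); column heights now [0 2 2 0 3], max=3
Test piece J rot0 at col 0 (width 3): heights before test = [0 2 2 0 3]; fits = True

Answer: yes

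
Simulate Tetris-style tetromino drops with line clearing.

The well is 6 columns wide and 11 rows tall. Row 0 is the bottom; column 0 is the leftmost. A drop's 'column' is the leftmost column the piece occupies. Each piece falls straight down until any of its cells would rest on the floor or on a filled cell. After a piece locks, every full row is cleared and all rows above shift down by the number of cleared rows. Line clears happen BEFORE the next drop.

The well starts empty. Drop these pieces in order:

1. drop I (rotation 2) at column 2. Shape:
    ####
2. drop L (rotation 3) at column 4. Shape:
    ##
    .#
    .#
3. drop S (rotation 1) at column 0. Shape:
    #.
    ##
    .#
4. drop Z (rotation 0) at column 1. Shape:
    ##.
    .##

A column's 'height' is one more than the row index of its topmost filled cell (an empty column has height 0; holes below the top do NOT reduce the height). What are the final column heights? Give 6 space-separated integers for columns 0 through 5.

Drop 1: I rot2 at col 2 lands with bottom-row=0; cleared 0 line(s) (total 0); column heights now [0 0 1 1 1 1], max=1
Drop 2: L rot3 at col 4 lands with bottom-row=1; cleared 0 line(s) (total 0); column heights now [0 0 1 1 4 4], max=4
Drop 3: S rot1 at col 0 lands with bottom-row=0; cleared 0 line(s) (total 0); column heights now [3 2 1 1 4 4], max=4
Drop 4: Z rot0 at col 1 lands with bottom-row=1; cleared 0 line(s) (total 0); column heights now [3 3 3 2 4 4], max=4

Answer: 3 3 3 2 4 4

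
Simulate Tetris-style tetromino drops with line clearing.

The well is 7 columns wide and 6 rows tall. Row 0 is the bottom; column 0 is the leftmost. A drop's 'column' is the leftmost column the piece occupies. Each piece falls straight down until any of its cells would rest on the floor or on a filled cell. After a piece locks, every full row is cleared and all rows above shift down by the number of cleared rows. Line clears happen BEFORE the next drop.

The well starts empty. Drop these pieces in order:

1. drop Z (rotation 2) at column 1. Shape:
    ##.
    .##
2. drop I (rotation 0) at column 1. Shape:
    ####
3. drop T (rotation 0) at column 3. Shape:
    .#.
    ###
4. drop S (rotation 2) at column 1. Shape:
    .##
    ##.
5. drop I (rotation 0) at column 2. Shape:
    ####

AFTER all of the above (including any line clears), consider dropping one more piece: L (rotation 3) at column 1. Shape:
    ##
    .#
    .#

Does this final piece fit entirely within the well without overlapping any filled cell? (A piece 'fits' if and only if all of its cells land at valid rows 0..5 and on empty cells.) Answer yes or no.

Drop 1: Z rot2 at col 1 lands with bottom-row=0; cleared 0 line(s) (total 0); column heights now [0 2 2 1 0 0 0], max=2
Drop 2: I rot0 at col 1 lands with bottom-row=2; cleared 0 line(s) (total 0); column heights now [0 3 3 3 3 0 0], max=3
Drop 3: T rot0 at col 3 lands with bottom-row=3; cleared 0 line(s) (total 0); column heights now [0 3 3 4 5 4 0], max=5
Drop 4: S rot2 at col 1 lands with bottom-row=3; cleared 0 line(s) (total 0); column heights now [0 4 5 5 5 4 0], max=5
Drop 5: I rot0 at col 2 lands with bottom-row=5; cleared 0 line(s) (total 0); column heights now [0 4 6 6 6 6 0], max=6
Test piece L rot3 at col 1 (width 2): heights before test = [0 4 6 6 6 6 0]; fits = False

Answer: no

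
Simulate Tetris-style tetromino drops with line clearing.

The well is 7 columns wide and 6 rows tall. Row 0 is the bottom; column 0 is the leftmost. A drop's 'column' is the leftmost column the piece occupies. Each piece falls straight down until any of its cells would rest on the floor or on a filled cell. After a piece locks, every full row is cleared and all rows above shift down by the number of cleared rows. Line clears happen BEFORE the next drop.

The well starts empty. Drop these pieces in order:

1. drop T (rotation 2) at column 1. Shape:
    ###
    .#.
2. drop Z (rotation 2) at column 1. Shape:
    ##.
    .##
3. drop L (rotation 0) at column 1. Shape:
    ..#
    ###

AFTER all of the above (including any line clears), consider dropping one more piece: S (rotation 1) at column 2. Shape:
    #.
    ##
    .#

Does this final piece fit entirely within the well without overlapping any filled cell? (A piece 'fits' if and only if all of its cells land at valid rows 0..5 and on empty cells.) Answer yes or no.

Drop 1: T rot2 at col 1 lands with bottom-row=0; cleared 0 line(s) (total 0); column heights now [0 2 2 2 0 0 0], max=2
Drop 2: Z rot2 at col 1 lands with bottom-row=2; cleared 0 line(s) (total 0); column heights now [0 4 4 3 0 0 0], max=4
Drop 3: L rot0 at col 1 lands with bottom-row=4; cleared 0 line(s) (total 0); column heights now [0 5 5 6 0 0 0], max=6
Test piece S rot1 at col 2 (width 2): heights before test = [0 5 5 6 0 0 0]; fits = False

Answer: no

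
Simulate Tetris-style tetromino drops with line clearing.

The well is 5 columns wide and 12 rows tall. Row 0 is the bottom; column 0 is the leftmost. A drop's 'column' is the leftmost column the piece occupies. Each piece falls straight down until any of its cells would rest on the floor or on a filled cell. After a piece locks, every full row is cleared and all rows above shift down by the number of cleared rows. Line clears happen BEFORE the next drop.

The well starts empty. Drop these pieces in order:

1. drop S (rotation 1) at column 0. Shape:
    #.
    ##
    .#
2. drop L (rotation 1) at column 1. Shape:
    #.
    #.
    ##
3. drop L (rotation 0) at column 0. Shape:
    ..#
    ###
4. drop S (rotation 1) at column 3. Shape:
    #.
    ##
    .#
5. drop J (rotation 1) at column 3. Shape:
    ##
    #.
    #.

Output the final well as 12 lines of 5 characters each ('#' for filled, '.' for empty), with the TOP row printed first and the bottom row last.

Answer: .....
.....
.....
.....
.....
.....
..#..
.#.#.
.#.#.
####.
##.##
.#..#

Derivation:
Drop 1: S rot1 at col 0 lands with bottom-row=0; cleared 0 line(s) (total 0); column heights now [3 2 0 0 0], max=3
Drop 2: L rot1 at col 1 lands with bottom-row=2; cleared 0 line(s) (total 0); column heights now [3 5 3 0 0], max=5
Drop 3: L rot0 at col 0 lands with bottom-row=5; cleared 0 line(s) (total 0); column heights now [6 6 7 0 0], max=7
Drop 4: S rot1 at col 3 lands with bottom-row=0; cleared 0 line(s) (total 0); column heights now [6 6 7 3 2], max=7
Drop 5: J rot1 at col 3 lands with bottom-row=3; cleared 1 line(s) (total 1); column heights now [3 5 6 5 2], max=6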